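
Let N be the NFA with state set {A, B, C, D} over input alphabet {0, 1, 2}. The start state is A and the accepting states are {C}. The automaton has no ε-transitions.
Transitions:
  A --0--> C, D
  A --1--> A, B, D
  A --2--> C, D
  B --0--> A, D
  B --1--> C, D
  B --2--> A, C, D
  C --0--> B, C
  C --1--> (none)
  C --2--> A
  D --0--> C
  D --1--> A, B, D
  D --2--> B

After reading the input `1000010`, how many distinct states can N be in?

4

Start: {A}
read 1: {A, B, D}
read 0: {A, C, D}
read 0: {B, C, D}
read 0: {A, B, C, D}
read 0: {A, B, C, D}
read 1: {A, B, C, D}
read 0: {A, B, C, D}
Final reachable set {A, B, C, D} has 4 states.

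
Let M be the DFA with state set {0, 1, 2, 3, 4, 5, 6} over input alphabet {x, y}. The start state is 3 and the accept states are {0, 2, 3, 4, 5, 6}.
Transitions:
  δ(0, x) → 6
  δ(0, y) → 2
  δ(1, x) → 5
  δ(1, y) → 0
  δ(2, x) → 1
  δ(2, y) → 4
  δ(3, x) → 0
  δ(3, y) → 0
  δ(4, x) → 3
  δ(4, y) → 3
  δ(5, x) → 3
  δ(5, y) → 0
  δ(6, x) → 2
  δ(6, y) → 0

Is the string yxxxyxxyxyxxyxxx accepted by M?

3 --y--> 0
0 --x--> 6
6 --x--> 2
2 --x--> 1
1 --y--> 0
0 --x--> 6
6 --x--> 2
2 --y--> 4
4 --x--> 3
3 --y--> 0
0 --x--> 6
6 --x--> 2
2 --y--> 4
4 --x--> 3
3 --x--> 0
0 --x--> 6
End in state 6, which is an accepting state.

accepted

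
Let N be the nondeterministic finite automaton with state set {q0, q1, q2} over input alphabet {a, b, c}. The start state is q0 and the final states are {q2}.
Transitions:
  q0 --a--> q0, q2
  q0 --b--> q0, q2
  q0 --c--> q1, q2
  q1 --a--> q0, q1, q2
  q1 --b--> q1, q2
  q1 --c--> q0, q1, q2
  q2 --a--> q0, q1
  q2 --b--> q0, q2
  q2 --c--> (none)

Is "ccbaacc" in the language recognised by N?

accepted

Start: {q0}
read c: {q1, q2}
read c: {q0, q1, q2}
read b: {q0, q1, q2}
read a: {q0, q1, q2}
read a: {q0, q1, q2}
read c: {q0, q1, q2}
read c: {q0, q1, q2}
Reachable ∩ accepting = {q2} — nonempty.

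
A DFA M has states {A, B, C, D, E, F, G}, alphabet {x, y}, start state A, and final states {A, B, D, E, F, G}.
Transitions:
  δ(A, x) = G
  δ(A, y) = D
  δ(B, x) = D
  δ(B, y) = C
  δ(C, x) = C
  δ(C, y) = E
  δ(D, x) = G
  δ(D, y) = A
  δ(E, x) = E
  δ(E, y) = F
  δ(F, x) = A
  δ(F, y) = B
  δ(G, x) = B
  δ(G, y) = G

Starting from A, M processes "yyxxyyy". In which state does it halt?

F

A --y--> D
D --y--> A
A --x--> G
G --x--> B
B --y--> C
C --y--> E
E --y--> F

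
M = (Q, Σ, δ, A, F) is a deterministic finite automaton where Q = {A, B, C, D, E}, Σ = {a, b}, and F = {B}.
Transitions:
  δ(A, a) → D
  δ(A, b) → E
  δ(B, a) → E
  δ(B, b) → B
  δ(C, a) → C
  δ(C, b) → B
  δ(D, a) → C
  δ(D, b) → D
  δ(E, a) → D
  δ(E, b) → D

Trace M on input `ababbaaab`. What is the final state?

B

A --a--> D
D --b--> D
D --a--> C
C --b--> B
B --b--> B
B --a--> E
E --a--> D
D --a--> C
C --b--> B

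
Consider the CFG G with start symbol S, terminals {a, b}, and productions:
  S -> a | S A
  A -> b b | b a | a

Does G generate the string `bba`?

no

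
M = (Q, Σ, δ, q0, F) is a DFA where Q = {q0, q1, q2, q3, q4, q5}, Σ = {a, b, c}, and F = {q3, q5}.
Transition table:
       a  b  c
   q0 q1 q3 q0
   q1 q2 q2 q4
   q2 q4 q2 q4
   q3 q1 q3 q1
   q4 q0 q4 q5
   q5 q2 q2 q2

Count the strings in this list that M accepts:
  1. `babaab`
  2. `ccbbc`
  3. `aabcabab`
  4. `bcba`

1

`babaab`: accepted
`ccbbc`: rejected
`aabcabab`: rejected
`bcba`: rejected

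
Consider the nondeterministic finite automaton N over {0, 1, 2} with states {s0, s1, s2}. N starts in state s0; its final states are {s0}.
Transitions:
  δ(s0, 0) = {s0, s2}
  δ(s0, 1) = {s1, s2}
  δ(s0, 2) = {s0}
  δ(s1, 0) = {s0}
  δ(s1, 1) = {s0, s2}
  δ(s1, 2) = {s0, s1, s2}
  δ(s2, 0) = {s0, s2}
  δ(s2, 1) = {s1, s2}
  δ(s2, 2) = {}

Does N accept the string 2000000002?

accepted

Start: {s0}
read 2: {s0}
read 0: {s0, s2}
read 0: {s0, s2}
read 0: {s0, s2}
read 0: {s0, s2}
read 0: {s0, s2}
read 0: {s0, s2}
read 0: {s0, s2}
read 0: {s0, s2}
read 2: {s0}
Reachable ∩ accepting = {s0} — nonempty.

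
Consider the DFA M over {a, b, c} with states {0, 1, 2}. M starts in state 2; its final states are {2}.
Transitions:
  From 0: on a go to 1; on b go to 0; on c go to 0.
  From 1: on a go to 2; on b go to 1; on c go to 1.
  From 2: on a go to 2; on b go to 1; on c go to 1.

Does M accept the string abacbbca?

accepted

2 --a--> 2
2 --b--> 1
1 --a--> 2
2 --c--> 1
1 --b--> 1
1 --b--> 1
1 --c--> 1
1 --a--> 2
End in state 2, which is an accepting state.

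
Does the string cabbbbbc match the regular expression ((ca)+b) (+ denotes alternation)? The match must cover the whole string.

Neither (ca) nor b matches cabbbbbc.

no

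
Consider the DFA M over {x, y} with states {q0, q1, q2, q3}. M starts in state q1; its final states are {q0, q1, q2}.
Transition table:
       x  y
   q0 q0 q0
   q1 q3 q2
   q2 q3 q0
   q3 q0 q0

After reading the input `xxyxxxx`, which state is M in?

q0

q1 --x--> q3
q3 --x--> q0
q0 --y--> q0
q0 --x--> q0
q0 --x--> q0
q0 --x--> q0
q0 --x--> q0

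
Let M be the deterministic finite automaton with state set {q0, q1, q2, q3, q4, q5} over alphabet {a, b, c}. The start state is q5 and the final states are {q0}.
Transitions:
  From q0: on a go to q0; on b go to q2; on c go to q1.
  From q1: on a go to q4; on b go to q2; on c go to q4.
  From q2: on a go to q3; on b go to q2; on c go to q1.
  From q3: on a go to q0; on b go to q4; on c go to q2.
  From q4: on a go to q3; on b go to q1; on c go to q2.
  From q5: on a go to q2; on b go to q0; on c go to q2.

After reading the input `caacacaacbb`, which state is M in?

q5 --c--> q2
q2 --a--> q3
q3 --a--> q0
q0 --c--> q1
q1 --a--> q4
q4 --c--> q2
q2 --a--> q3
q3 --a--> q0
q0 --c--> q1
q1 --b--> q2
q2 --b--> q2

q2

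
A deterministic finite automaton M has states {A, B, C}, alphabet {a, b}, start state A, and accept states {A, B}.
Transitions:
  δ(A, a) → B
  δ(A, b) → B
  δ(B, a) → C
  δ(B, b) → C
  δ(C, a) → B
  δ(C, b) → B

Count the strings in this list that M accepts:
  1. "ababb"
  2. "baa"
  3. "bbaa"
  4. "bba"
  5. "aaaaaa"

3

"ababb": accepted
"baa": accepted
"bbaa": rejected
"bba": accepted
"aaaaaa": rejected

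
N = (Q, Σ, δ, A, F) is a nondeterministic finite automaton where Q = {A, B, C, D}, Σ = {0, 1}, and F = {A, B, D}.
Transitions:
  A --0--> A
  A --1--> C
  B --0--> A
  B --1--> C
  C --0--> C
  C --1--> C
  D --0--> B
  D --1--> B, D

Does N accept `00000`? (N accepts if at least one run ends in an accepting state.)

Start: {A}
read 0: {A}
read 0: {A}
read 0: {A}
read 0: {A}
read 0: {A}
Reachable ∩ accepting = {A} — nonempty.

accepted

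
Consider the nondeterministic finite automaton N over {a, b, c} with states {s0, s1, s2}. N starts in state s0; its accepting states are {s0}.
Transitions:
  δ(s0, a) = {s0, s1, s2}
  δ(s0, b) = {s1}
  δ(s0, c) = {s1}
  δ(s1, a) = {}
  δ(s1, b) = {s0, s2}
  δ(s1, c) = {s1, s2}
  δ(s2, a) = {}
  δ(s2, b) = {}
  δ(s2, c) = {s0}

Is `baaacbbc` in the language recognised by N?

rejected

Start: {s0}
read b: {s1}
read a: {}
The reachable set is empty and stays empty for the remaining 6 symbols.
Reachable ∩ accepting = {} — empty.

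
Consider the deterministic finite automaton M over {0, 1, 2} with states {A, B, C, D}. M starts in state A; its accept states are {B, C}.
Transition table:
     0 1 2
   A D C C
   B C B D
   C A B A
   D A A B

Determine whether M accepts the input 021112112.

A --0--> D
D --2--> B
B --1--> B
B --1--> B
B --1--> B
B --2--> D
D --1--> A
A --1--> C
C --2--> A
End in state A, which is not an accepting state.

rejected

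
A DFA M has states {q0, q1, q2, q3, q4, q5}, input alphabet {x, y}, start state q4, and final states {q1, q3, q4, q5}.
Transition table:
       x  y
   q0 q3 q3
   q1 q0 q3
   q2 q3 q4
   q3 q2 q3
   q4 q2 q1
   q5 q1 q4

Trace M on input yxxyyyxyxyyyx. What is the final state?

q4 --y--> q1
q1 --x--> q0
q0 --x--> q3
q3 --y--> q3
q3 --y--> q3
q3 --y--> q3
q3 --x--> q2
q2 --y--> q4
q4 --x--> q2
q2 --y--> q4
q4 --y--> q1
q1 --y--> q3
q3 --x--> q2

q2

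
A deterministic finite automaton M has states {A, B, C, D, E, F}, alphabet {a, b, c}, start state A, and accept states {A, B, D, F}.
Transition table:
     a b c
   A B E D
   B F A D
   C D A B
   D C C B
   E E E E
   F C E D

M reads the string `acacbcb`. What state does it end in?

C

A --a--> B
B --c--> D
D --a--> C
C --c--> B
B --b--> A
A --c--> D
D --b--> C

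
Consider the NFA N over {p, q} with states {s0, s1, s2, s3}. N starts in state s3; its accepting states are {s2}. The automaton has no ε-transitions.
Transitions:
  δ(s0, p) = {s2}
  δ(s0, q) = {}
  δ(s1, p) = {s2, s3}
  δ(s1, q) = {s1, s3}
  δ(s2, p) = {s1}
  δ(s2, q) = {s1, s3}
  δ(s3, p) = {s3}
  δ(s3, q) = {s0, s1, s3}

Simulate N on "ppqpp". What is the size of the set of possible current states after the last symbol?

2

Start: {s3}
read p: {s3}
read p: {s3}
read q: {s0, s1, s3}
read p: {s2, s3}
read p: {s1, s3}
Final reachable set {s1, s3} has 2 states.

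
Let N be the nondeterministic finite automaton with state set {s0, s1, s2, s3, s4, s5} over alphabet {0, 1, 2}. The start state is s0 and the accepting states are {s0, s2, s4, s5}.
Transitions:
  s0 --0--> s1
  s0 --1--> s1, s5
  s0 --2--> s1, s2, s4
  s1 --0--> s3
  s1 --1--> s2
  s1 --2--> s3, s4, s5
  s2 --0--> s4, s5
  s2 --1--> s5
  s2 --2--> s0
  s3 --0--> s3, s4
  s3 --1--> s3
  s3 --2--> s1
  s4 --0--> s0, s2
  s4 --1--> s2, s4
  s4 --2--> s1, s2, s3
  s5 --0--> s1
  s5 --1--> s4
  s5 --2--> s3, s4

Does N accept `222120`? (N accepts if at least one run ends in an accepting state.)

accepted

Start: {s0}
read 2: {s1, s2, s4}
read 2: {s0, s1, s2, s3, s4, s5}
read 2: {s0, s1, s2, s3, s4, s5}
read 1: {s1, s2, s3, s4, s5}
read 2: {s0, s1, s2, s3, s4, s5}
read 0: {s0, s1, s2, s3, s4, s5}
Reachable ∩ accepting = {s0, s2, s4, s5} — nonempty.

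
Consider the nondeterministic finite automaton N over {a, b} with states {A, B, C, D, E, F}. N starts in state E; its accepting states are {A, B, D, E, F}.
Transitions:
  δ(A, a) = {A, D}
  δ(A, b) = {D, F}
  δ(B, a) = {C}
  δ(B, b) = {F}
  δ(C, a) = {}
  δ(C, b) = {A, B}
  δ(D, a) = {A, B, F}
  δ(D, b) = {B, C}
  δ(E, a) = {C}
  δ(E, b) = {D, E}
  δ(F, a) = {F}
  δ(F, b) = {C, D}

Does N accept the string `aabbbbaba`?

Start: {E}
read a: {C}
read a: {}
The reachable set is empty and stays empty for the remaining 7 symbols.
Reachable ∩ accepting = {} — empty.

rejected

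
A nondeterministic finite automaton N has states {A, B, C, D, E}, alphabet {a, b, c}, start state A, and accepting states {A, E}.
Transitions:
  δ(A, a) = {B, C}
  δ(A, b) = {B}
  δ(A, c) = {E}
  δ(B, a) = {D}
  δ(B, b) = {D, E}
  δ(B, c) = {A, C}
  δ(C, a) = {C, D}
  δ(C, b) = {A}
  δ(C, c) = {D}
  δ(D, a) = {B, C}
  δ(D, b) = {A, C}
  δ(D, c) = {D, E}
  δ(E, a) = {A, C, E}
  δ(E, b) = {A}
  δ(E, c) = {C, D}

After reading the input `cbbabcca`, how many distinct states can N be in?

5

Start: {A}
read c: {E}
read b: {A}
read b: {B}
read a: {D}
read b: {A, C}
read c: {D, E}
read c: {C, D, E}
read a: {A, B, C, D, E}
Final reachable set {A, B, C, D, E} has 5 states.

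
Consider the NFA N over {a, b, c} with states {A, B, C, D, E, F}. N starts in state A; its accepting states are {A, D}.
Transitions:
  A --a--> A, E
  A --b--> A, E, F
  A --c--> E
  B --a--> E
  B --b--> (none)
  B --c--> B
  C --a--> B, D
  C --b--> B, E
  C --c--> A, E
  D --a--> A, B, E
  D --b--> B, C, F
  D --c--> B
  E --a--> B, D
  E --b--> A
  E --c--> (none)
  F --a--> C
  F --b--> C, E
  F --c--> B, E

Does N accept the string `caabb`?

Start: {A}
read c: {E}
read a: {B, D}
read a: {A, B, E}
read b: {A, E, F}
read b: {A, C, E, F}
Reachable ∩ accepting = {A} — nonempty.

accepted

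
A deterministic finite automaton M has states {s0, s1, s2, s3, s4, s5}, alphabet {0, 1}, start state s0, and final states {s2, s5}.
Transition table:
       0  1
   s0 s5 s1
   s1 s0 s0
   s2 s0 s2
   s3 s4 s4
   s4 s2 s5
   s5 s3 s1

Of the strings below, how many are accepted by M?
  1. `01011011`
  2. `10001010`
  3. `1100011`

`01011011`: rejected
`10001010`: rejected
`1100011`: rejected

0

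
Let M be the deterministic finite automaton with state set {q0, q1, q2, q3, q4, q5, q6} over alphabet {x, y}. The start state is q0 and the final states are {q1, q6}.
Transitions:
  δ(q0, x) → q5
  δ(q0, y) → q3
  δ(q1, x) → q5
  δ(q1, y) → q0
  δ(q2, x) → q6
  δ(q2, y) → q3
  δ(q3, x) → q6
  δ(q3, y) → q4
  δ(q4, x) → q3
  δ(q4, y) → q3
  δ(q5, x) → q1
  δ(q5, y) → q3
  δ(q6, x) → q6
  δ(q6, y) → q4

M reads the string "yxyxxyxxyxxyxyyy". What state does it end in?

q0 --y--> q3
q3 --x--> q6
q6 --y--> q4
q4 --x--> q3
q3 --x--> q6
q6 --y--> q4
q4 --x--> q3
q3 --x--> q6
q6 --y--> q4
q4 --x--> q3
q3 --x--> q6
q6 --y--> q4
q4 --x--> q3
q3 --y--> q4
q4 --y--> q3
q3 --y--> q4

q4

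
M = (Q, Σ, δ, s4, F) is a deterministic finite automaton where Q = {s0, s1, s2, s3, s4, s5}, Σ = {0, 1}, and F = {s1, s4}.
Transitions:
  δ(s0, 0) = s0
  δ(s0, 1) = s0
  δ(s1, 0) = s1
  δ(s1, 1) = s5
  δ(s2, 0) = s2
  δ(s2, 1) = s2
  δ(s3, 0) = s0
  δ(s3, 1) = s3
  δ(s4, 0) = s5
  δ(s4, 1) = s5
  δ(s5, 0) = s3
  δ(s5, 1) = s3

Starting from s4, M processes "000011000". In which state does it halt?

s0

s4 --0--> s5
s5 --0--> s3
s3 --0--> s0
s0 --0--> s0
s0 --1--> s0
s0 --1--> s0
s0 --0--> s0
s0 --0--> s0
s0 --0--> s0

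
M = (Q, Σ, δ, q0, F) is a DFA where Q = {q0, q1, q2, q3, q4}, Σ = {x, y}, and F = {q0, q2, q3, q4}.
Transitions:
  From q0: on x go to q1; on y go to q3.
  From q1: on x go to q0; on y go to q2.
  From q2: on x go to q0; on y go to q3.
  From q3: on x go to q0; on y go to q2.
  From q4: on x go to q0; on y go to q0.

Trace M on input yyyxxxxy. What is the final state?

q2

q0 --y--> q3
q3 --y--> q2
q2 --y--> q3
q3 --x--> q0
q0 --x--> q1
q1 --x--> q0
q0 --x--> q1
q1 --y--> q2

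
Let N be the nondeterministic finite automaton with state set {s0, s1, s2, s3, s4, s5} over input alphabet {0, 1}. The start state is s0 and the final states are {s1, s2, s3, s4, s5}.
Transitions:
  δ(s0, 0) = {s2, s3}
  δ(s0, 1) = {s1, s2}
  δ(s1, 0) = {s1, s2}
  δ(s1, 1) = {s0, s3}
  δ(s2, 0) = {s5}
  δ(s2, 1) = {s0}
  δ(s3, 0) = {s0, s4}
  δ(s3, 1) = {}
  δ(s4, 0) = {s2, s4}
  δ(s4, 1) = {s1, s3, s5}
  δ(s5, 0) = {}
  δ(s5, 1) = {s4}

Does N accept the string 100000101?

Start: {s0}
read 1: {s1, s2}
read 0: {s1, s2, s5}
read 0: {s1, s2, s5}
read 0: {s1, s2, s5}
read 0: {s1, s2, s5}
read 0: {s1, s2, s5}
read 1: {s0, s3, s4}
read 0: {s0, s2, s3, s4}
read 1: {s0, s1, s2, s3, s5}
Reachable ∩ accepting = {s1, s2, s3, s5} — nonempty.

accepted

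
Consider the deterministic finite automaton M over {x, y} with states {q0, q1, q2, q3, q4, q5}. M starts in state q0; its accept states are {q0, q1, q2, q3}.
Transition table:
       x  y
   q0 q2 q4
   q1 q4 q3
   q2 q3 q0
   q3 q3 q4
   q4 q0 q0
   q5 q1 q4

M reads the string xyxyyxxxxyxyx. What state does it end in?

q0 --x--> q2
q2 --y--> q0
q0 --x--> q2
q2 --y--> q0
q0 --y--> q4
q4 --x--> q0
q0 --x--> q2
q2 --x--> q3
q3 --x--> q3
q3 --y--> q4
q4 --x--> q0
q0 --y--> q4
q4 --x--> q0

q0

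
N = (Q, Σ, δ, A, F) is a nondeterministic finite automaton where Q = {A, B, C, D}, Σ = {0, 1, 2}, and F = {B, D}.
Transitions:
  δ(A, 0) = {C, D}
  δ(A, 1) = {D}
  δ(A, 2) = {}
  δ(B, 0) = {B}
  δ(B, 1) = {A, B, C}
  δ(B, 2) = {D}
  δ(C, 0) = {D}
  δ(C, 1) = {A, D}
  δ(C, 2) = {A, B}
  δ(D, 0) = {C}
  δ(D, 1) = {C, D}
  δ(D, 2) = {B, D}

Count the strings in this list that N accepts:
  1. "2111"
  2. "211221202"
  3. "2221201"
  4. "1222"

1

"2111": rejected
"211221202": rejected
"2221201": rejected
"1222": accepted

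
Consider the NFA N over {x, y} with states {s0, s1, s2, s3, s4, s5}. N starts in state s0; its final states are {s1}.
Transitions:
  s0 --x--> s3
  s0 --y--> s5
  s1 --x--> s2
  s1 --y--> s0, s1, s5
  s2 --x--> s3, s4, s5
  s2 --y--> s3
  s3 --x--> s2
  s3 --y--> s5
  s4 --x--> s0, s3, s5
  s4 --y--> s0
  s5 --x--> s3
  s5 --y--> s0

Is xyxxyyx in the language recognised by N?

rejected

Start: {s0}
read x: {s3}
read y: {s5}
read x: {s3}
read x: {s2}
read y: {s3}
read y: {s5}
read x: {s3}
Reachable ∩ accepting = {} — empty.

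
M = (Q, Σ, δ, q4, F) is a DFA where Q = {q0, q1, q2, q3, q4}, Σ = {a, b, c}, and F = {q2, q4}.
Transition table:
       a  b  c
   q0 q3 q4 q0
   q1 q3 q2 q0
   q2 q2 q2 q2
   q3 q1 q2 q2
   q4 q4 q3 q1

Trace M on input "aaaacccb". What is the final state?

q4 --a--> q4
q4 --a--> q4
q4 --a--> q4
q4 --a--> q4
q4 --c--> q1
q1 --c--> q0
q0 --c--> q0
q0 --b--> q4

q4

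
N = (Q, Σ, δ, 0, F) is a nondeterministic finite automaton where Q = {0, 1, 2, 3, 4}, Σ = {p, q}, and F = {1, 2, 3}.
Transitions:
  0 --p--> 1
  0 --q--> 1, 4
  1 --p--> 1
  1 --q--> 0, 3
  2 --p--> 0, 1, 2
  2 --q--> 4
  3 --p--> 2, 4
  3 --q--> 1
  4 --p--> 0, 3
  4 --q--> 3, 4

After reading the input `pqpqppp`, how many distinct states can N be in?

5

Start: {0}
read p: {1}
read q: {0, 3}
read p: {1, 2, 4}
read q: {0, 3, 4}
read p: {0, 1, 2, 3, 4}
read p: {0, 1, 2, 3, 4}
read p: {0, 1, 2, 3, 4}
Final reachable set {0, 1, 2, 3, 4} has 5 states.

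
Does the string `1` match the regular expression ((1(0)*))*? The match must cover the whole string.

yes

Split into 1 piece 1; each matches (1(0)*).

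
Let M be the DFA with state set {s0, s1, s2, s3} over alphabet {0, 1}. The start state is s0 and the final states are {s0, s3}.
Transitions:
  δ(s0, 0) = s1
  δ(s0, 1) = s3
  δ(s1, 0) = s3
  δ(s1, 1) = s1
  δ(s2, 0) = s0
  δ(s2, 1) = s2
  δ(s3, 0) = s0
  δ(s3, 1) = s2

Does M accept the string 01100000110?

s0 --0--> s1
s1 --1--> s1
s1 --1--> s1
s1 --0--> s3
s3 --0--> s0
s0 --0--> s1
s1 --0--> s3
s3 --0--> s0
s0 --1--> s3
s3 --1--> s2
s2 --0--> s0
End in state s0, which is an accepting state.

accepted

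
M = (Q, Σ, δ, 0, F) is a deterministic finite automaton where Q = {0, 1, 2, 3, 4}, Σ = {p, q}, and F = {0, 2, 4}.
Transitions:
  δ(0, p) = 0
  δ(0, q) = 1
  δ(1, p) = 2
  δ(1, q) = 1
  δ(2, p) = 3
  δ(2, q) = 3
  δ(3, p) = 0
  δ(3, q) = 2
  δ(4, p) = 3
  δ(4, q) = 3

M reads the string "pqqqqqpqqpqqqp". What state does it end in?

0 --p--> 0
0 --q--> 1
1 --q--> 1
1 --q--> 1
1 --q--> 1
1 --q--> 1
1 --p--> 2
2 --q--> 3
3 --q--> 2
2 --p--> 3
3 --q--> 2
2 --q--> 3
3 --q--> 2
2 --p--> 3

3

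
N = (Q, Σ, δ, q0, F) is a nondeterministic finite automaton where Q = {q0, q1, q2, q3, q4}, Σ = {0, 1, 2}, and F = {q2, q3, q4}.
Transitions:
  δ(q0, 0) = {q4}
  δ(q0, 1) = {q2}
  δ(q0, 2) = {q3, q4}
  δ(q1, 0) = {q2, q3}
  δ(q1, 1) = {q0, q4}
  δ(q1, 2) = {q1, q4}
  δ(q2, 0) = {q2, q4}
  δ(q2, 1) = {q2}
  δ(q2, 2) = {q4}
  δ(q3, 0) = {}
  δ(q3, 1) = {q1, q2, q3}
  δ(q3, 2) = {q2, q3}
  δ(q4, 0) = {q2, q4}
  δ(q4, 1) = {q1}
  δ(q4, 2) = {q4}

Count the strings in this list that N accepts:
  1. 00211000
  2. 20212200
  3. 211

00211000: accepted
20212200: accepted
211: accepted

3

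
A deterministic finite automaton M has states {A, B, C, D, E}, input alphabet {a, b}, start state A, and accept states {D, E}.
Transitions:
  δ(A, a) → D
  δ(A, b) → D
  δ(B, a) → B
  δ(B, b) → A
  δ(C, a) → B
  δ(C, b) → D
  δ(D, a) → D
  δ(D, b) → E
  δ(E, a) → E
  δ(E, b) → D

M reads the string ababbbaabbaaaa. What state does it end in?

D

A --a--> D
D --b--> E
E --a--> E
E --b--> D
D --b--> E
E --b--> D
D --a--> D
D --a--> D
D --b--> E
E --b--> D
D --a--> D
D --a--> D
D --a--> D
D --a--> D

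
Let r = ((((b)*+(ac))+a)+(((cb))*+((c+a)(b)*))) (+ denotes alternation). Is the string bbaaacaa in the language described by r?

no

Neither (((b)*+(ac))+a) nor (((cb))*+((c+a)(b)*)) matches bbaaacaa.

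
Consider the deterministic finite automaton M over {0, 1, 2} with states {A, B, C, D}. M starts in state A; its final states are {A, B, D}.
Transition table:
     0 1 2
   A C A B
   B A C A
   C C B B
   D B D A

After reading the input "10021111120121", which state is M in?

C

A --1--> A
A --0--> C
C --0--> C
C --2--> B
B --1--> C
C --1--> B
B --1--> C
C --1--> B
B --1--> C
C --2--> B
B --0--> A
A --1--> A
A --2--> B
B --1--> C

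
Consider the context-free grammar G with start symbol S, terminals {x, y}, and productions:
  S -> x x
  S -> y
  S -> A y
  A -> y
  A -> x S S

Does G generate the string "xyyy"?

yes

S ⇒ Ay ⇒ xSSy ⇒ xySy ⇒ xyyy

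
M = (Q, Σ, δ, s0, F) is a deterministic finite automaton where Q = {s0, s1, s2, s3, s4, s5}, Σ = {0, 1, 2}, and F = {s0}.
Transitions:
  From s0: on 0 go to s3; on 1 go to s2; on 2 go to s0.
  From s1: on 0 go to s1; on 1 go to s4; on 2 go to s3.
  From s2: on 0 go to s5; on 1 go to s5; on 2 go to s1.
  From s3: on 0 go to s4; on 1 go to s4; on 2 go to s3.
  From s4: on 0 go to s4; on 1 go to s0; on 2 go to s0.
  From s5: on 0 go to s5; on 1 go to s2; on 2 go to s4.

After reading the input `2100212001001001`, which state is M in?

s0 --2--> s0
s0 --1--> s2
s2 --0--> s5
s5 --0--> s5
s5 --2--> s4
s4 --1--> s0
s0 --2--> s0
s0 --0--> s3
s3 --0--> s4
s4 --1--> s0
s0 --0--> s3
s3 --0--> s4
s4 --1--> s0
s0 --0--> s3
s3 --0--> s4
s4 --1--> s0

s0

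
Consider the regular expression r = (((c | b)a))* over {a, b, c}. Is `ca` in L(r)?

yes

Split into 1 piece ca; each matches ((c|b)a).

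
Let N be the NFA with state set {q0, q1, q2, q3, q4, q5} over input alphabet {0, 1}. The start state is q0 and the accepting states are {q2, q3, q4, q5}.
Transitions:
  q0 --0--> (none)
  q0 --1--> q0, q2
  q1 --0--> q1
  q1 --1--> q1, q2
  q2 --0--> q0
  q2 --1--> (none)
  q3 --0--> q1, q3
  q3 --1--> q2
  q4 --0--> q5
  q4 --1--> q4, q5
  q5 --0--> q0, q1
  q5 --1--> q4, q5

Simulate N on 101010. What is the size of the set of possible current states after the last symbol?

Start: {q0}
read 1: {q0, q2}
read 0: {q0}
read 1: {q0, q2}
read 0: {q0}
read 1: {q0, q2}
read 0: {q0}
Final reachable set {q0} has 1 state.

1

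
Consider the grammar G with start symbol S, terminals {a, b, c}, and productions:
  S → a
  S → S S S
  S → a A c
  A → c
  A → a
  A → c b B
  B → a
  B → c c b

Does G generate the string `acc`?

S ⇒ aAc ⇒ acc

yes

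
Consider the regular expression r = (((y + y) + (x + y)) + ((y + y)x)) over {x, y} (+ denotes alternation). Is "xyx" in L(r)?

Neither ((y+y)+(x+y)) nor ((y+y)x) matches xyx.

no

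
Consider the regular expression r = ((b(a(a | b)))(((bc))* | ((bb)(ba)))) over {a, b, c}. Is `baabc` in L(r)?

Split as baa·bc: (b(a(a|b))) matches baa and (((bc))*|((bb)(ba))) matches bc.

yes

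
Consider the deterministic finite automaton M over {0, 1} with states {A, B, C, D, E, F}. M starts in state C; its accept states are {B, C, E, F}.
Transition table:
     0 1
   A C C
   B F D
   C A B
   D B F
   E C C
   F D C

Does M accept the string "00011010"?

rejected

C --0--> A
A --0--> C
C --0--> A
A --1--> C
C --1--> B
B --0--> F
F --1--> C
C --0--> A
End in state A, which is not an accepting state.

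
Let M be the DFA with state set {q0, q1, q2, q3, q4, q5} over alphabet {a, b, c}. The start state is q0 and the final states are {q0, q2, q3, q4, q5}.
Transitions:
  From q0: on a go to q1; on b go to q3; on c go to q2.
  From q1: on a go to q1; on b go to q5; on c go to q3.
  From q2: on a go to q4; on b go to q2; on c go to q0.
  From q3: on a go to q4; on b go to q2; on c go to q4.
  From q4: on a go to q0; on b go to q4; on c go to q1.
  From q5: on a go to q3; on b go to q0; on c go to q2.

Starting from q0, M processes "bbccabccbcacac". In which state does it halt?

q1

q0 --b--> q3
q3 --b--> q2
q2 --c--> q0
q0 --c--> q2
q2 --a--> q4
q4 --b--> q4
q4 --c--> q1
q1 --c--> q3
q3 --b--> q2
q2 --c--> q0
q0 --a--> q1
q1 --c--> q3
q3 --a--> q4
q4 --c--> q1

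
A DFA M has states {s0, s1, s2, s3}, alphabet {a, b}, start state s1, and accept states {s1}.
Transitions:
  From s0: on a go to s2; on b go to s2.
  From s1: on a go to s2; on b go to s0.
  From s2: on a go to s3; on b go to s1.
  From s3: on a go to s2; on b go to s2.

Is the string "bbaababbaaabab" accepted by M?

accepted

s1 --b--> s0
s0 --b--> s2
s2 --a--> s3
s3 --a--> s2
s2 --b--> s1
s1 --a--> s2
s2 --b--> s1
s1 --b--> s0
s0 --a--> s2
s2 --a--> s3
s3 --a--> s2
s2 --b--> s1
s1 --a--> s2
s2 --b--> s1
End in state s1, which is an accepting state.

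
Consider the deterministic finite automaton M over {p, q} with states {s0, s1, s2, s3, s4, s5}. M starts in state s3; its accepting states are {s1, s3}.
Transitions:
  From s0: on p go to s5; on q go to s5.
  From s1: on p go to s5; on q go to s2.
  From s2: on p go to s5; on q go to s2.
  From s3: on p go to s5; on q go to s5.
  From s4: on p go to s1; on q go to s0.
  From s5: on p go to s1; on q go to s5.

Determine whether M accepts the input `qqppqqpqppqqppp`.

s3 --q--> s5
s5 --q--> s5
s5 --p--> s1
s1 --p--> s5
s5 --q--> s5
s5 --q--> s5
s5 --p--> s1
s1 --q--> s2
s2 --p--> s5
s5 --p--> s1
s1 --q--> s2
s2 --q--> s2
s2 --p--> s5
s5 --p--> s1
s1 --p--> s5
End in state s5, which is not an accepting state.

rejected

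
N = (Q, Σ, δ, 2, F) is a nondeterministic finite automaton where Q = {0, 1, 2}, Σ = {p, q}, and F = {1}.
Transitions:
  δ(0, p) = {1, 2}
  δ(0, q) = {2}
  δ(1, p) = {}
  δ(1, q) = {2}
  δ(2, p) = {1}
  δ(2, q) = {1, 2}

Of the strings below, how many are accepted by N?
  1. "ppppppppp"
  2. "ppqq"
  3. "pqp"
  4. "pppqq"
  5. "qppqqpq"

1

"ppppppppp": rejected
"ppqq": rejected
"pqp": accepted
"pppqq": rejected
"qppqqpq": rejected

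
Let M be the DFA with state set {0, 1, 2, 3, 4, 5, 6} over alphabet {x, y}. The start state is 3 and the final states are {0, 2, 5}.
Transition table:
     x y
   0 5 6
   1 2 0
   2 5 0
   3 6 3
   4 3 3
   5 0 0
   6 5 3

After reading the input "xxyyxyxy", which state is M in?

0

3 --x--> 6
6 --x--> 5
5 --y--> 0
0 --y--> 6
6 --x--> 5
5 --y--> 0
0 --x--> 5
5 --y--> 0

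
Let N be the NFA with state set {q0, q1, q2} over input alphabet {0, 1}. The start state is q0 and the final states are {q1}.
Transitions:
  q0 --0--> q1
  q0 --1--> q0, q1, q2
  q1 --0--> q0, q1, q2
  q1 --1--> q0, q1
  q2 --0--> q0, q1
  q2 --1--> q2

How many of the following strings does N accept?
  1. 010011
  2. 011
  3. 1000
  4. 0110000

4

010011: accepted
011: accepted
1000: accepted
0110000: accepted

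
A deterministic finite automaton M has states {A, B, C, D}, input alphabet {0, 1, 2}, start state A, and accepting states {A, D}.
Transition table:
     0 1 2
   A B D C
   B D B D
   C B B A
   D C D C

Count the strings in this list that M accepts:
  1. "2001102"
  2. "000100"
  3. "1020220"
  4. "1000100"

1

"2001102": accepted
"000100": rejected
"1020220": rejected
"1000100": rejected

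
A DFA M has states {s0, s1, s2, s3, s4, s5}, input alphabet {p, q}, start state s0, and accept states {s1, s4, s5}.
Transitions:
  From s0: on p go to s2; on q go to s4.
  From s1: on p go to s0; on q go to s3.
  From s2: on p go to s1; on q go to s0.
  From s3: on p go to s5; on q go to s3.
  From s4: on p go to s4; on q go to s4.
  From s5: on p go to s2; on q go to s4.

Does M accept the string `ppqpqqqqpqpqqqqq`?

s0 --p--> s2
s2 --p--> s1
s1 --q--> s3
s3 --p--> s5
s5 --q--> s4
s4 --q--> s4
s4 --q--> s4
s4 --q--> s4
s4 --p--> s4
s4 --q--> s4
s4 --p--> s4
s4 --q--> s4
s4 --q--> s4
s4 --q--> s4
s4 --q--> s4
s4 --q--> s4
End in state s4, which is an accepting state.

accepted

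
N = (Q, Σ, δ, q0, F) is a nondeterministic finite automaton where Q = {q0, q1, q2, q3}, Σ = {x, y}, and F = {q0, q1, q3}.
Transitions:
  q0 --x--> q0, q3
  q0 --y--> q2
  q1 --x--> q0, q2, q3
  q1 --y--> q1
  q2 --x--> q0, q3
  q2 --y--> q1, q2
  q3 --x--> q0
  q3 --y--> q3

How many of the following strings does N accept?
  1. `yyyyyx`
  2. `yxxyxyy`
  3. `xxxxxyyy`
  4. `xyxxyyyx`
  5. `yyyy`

5

`yyyyyx`: accepted
`yxxyxyy`: accepted
`xxxxxyyy`: accepted
`xyxxyyyx`: accepted
`yyyy`: accepted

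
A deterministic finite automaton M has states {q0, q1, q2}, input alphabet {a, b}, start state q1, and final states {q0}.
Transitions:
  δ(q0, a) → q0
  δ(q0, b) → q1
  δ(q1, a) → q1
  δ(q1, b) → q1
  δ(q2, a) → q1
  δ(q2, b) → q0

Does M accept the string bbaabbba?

rejected

q1 --b--> q1
q1 --b--> q1
q1 --a--> q1
q1 --a--> q1
q1 --b--> q1
q1 --b--> q1
q1 --b--> q1
q1 --a--> q1
End in state q1, which is not an accepting state.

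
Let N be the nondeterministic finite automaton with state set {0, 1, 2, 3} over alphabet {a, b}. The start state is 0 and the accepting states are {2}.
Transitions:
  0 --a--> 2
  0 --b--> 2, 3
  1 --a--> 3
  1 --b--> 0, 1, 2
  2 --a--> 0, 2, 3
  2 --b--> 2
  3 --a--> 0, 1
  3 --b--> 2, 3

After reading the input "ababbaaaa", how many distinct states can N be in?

4

Start: {0}
read a: {2}
read b: {2}
read a: {0, 2, 3}
read b: {2, 3}
read b: {2, 3}
read a: {0, 1, 2, 3}
read a: {0, 1, 2, 3}
read a: {0, 1, 2, 3}
read a: {0, 1, 2, 3}
Final reachable set {0, 1, 2, 3} has 4 states.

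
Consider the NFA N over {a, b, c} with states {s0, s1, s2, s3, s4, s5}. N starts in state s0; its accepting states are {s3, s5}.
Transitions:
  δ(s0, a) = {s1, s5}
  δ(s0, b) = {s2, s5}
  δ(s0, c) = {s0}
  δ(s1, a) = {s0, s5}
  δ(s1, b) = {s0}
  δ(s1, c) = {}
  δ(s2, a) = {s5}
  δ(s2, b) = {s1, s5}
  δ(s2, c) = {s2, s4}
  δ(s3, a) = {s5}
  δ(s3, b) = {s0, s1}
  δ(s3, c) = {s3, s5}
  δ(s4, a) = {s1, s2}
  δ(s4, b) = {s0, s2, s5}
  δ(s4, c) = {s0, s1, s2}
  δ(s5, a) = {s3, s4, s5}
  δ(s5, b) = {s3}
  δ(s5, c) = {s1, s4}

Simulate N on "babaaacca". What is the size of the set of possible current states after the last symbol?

Start: {s0}
read b: {s2, s5}
read a: {s3, s4, s5}
read b: {s0, s1, s2, s3, s5}
read a: {s0, s1, s3, s4, s5}
read a: {s0, s1, s2, s3, s4, s5}
read a: {s0, s1, s2, s3, s4, s5}
read c: {s0, s1, s2, s3, s4, s5}
read c: {s0, s1, s2, s3, s4, s5}
read a: {s0, s1, s2, s3, s4, s5}
Final reachable set {s0, s1, s2, s3, s4, s5} has 6 states.

6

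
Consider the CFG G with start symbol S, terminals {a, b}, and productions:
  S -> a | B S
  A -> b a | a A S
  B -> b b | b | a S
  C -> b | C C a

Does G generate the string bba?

S ⇒ BS ⇒ bbS ⇒ bba

yes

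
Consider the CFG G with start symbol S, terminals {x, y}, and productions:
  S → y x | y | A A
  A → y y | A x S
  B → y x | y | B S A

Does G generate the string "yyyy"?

S ⇒ AA ⇒ yyA ⇒ yyyy

yes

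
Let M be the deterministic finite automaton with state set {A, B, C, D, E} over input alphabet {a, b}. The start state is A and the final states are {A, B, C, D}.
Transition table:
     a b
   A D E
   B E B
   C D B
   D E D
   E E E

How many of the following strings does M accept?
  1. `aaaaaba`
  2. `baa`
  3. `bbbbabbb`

0

`aaaaaba`: rejected
`baa`: rejected
`bbbbabbb`: rejected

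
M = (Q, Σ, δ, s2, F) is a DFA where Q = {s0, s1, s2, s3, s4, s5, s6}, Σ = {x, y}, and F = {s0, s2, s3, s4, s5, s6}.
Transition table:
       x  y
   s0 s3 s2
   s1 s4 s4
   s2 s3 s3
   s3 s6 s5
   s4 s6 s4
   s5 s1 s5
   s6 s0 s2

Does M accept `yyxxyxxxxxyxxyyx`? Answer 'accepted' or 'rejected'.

accepted

s2 --y--> s3
s3 --y--> s5
s5 --x--> s1
s1 --x--> s4
s4 --y--> s4
s4 --x--> s6
s6 --x--> s0
s0 --x--> s3
s3 --x--> s6
s6 --x--> s0
s0 --y--> s2
s2 --x--> s3
s3 --x--> s6
s6 --y--> s2
s2 --y--> s3
s3 --x--> s6
End in state s6, which is an accepting state.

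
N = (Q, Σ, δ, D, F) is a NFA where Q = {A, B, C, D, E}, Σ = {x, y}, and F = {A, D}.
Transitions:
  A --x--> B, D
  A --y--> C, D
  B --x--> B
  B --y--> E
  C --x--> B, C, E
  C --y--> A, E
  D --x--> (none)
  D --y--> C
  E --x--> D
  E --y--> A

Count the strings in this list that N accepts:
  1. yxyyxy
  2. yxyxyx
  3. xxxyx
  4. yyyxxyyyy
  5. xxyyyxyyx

yxyyxy: accepted
yxyxyx: accepted
xxxyx: rejected
yyyxxyyyy: accepted
xxyyyxyyx: rejected

3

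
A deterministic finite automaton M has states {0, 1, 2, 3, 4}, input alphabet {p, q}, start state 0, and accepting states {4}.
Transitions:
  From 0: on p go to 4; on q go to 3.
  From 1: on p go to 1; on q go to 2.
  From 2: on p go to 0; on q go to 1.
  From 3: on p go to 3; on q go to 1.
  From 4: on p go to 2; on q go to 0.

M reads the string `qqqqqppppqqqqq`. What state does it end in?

0 --q--> 3
3 --q--> 1
1 --q--> 2
2 --q--> 1
1 --q--> 2
2 --p--> 0
0 --p--> 4
4 --p--> 2
2 --p--> 0
0 --q--> 3
3 --q--> 1
1 --q--> 2
2 --q--> 1
1 --q--> 2

2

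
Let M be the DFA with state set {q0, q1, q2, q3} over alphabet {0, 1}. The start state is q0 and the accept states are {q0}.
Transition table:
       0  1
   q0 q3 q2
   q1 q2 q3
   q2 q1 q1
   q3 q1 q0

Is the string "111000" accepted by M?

q0 --1--> q2
q2 --1--> q1
q1 --1--> q3
q3 --0--> q1
q1 --0--> q2
q2 --0--> q1
End in state q1, which is not an accepting state.

rejected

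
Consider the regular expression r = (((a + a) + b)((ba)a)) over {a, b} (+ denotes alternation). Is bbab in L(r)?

No split of bbab into u·v has ((a+a)+b) matching u and ((ba)a) matching v.

no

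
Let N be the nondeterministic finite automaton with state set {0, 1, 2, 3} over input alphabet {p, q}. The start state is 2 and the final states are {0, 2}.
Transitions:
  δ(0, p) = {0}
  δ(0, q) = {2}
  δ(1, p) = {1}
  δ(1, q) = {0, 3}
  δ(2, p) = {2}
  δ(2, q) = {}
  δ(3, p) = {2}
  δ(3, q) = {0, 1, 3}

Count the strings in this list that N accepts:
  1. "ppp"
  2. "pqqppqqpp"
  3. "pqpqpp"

1

"ppp": accepted
"pqqppqqpp": rejected
"pqpqpp": rejected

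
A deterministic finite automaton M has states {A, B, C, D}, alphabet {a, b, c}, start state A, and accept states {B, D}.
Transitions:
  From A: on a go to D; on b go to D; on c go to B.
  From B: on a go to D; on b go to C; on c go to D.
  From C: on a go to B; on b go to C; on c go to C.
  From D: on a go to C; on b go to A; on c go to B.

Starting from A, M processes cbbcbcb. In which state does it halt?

C

A --c--> B
B --b--> C
C --b--> C
C --c--> C
C --b--> C
C --c--> C
C --b--> C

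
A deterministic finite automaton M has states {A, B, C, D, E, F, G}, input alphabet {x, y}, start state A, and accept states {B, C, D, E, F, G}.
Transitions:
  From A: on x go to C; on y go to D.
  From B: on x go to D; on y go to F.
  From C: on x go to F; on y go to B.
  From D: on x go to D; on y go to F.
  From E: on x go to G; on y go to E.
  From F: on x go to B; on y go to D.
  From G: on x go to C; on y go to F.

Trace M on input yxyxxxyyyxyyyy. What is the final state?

A --y--> D
D --x--> D
D --y--> F
F --x--> B
B --x--> D
D --x--> D
D --y--> F
F --y--> D
D --y--> F
F --x--> B
B --y--> F
F --y--> D
D --y--> F
F --y--> D

D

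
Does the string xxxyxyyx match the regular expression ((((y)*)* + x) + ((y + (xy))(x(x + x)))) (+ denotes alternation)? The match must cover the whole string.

no

Neither (((y)*)*+x) nor ((y+(xy))(x(x+x))) matches xxxyxyyx.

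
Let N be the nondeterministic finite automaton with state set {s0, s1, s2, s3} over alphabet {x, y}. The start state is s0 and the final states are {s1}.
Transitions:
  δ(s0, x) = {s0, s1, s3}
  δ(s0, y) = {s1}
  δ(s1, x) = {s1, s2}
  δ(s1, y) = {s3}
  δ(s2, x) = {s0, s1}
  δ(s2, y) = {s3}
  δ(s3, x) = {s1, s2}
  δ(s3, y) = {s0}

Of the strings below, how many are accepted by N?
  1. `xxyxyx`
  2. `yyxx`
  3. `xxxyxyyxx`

3

`xxyxyx`: accepted
`yyxx`: accepted
`xxxyxyyxx`: accepted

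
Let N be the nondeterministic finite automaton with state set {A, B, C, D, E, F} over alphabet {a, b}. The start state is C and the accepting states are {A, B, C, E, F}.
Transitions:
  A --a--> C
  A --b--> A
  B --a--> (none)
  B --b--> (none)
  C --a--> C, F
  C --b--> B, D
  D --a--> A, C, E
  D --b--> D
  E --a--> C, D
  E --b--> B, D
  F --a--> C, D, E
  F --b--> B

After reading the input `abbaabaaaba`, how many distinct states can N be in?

Start: {C}
read a: {C, F}
read b: {B, D}
read b: {D}
read a: {A, C, E}
read a: {C, D, F}
read b: {B, D}
read a: {A, C, E}
read a: {C, D, F}
read a: {A, C, D, E, F}
read b: {A, B, D}
read a: {A, C, E}
Final reachable set {A, C, E} has 3 states.

3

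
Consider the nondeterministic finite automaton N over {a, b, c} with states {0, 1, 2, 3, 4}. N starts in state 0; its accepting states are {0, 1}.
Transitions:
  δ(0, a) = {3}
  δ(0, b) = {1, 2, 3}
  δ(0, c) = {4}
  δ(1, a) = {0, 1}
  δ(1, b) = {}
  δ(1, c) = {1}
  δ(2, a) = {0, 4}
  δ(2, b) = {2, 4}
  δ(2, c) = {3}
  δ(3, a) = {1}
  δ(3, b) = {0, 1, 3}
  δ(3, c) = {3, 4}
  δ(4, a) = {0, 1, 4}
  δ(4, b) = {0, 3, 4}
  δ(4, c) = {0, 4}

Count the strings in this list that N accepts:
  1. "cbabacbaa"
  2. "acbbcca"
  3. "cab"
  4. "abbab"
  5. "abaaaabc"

"cbabacbaa": accepted
"acbbcca": accepted
"cab": accepted
"abbab": accepted
"abaaaabc": accepted

5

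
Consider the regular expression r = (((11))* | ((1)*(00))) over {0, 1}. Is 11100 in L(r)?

The right alternative ((1)*(00)) matches 11100.

yes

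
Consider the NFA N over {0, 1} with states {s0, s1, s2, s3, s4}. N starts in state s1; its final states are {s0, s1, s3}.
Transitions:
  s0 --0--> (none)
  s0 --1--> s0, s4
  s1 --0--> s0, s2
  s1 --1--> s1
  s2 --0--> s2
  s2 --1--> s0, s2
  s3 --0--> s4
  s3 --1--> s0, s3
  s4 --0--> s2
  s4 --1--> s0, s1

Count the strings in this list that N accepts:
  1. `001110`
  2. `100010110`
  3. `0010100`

`001110`: accepted
`100010110`: rejected
`0010100`: rejected

1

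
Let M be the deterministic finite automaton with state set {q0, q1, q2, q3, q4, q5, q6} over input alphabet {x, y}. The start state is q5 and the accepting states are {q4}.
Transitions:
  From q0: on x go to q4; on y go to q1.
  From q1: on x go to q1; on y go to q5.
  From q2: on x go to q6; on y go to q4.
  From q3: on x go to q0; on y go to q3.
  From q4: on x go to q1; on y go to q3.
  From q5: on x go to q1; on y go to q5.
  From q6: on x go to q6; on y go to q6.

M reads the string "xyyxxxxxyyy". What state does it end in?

q5

q5 --x--> q1
q1 --y--> q5
q5 --y--> q5
q5 --x--> q1
q1 --x--> q1
q1 --x--> q1
q1 --x--> q1
q1 --x--> q1
q1 --y--> q5
q5 --y--> q5
q5 --y--> q5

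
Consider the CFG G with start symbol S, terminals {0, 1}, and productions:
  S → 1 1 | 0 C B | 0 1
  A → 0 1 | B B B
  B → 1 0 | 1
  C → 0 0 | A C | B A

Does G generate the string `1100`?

no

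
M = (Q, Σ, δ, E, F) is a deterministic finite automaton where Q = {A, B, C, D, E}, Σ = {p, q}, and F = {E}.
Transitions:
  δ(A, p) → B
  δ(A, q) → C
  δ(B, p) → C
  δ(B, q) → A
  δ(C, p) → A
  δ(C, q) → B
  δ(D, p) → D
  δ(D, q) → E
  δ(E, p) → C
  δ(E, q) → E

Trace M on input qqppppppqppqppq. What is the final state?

C

E --q--> E
E --q--> E
E --p--> C
C --p--> A
A --p--> B
B --p--> C
C --p--> A
A --p--> B
B --q--> A
A --p--> B
B --p--> C
C --q--> B
B --p--> C
C --p--> A
A --q--> C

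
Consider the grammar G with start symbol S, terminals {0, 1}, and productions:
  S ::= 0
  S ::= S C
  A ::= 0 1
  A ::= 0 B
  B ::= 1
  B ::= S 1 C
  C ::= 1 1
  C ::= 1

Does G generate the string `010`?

no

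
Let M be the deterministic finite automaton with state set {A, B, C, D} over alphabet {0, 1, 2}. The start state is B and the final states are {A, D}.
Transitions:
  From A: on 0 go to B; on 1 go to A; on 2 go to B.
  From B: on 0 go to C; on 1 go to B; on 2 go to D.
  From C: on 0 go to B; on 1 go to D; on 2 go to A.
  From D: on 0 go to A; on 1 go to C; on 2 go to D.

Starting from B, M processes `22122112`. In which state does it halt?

B --2--> D
D --2--> D
D --1--> C
C --2--> A
A --2--> B
B --1--> B
B --1--> B
B --2--> D

D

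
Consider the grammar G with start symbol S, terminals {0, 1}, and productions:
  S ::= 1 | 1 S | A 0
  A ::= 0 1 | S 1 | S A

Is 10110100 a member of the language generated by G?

no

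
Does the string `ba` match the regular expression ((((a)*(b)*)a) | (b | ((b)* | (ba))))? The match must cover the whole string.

yes

The left alternative (((a)*(b)*)a) matches ba.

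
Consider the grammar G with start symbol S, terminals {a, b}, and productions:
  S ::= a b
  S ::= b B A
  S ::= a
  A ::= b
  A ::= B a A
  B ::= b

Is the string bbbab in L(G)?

yes

S ⇒ bBA ⇒ bbA ⇒ bbBaA ⇒ bbbaA ⇒ bbbab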